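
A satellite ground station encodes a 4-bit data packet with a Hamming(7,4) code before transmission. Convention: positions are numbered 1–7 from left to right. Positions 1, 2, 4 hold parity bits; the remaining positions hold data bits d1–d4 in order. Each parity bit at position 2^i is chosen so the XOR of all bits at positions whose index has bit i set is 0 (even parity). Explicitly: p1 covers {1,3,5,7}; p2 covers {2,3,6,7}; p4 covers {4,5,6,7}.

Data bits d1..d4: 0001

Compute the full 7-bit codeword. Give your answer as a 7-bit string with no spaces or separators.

1101001

Place data at non-parity positions: p1 p2 0 p4 0 0 1
p1 (pos 1,3,5,7): XOR of data positions = 0⊕0⊕1 = 1
p2 (pos 2,3,6,7): XOR of data positions = 0⊕0⊕1 = 1
p4 (pos 4,5,6,7): XOR of data positions = 0⊕0⊕1 = 1
Codeword: 1101001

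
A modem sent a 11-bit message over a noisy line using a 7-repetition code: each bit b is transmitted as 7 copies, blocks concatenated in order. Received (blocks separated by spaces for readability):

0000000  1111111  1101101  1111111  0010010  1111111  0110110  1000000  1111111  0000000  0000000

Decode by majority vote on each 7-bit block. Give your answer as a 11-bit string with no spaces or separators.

Block 1 (0000000): 0 ones → 0
Block 2 (1111111): 7 ones → 1
Block 3 (1101101): 5 ones → 1
Block 4 (1111111): 7 ones → 1
Block 5 (0010010): 2 ones → 0
Block 6 (1111111): 7 ones → 1
Block 7 (0110110): 4 ones → 1
Block 8 (1000000): 1 one → 0
Block 9 (1111111): 7 ones → 1
Block 10 (0000000): 0 ones → 0
Block 11 (0000000): 0 ones → 0

01110110100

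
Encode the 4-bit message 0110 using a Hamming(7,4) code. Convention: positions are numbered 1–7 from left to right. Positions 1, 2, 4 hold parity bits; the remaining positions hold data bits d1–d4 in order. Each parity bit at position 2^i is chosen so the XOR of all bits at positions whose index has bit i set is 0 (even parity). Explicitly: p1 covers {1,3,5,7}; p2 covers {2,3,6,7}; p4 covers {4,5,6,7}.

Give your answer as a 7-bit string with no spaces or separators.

Place data at non-parity positions: p1 p2 0 p4 1 1 0
p1 (pos 1,3,5,7): XOR of data positions = 0⊕1⊕0 = 1
p2 (pos 2,3,6,7): XOR of data positions = 0⊕1⊕0 = 1
p4 (pos 4,5,6,7): XOR of data positions = 1⊕1⊕0 = 0
Codeword: 1100110

1100110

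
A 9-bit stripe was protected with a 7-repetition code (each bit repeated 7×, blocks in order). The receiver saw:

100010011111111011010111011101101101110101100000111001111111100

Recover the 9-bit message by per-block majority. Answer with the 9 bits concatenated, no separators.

011111011

Block 1 (1000100): 2 ones → 0
Block 2 (1111111): 7 ones → 1
Block 3 (1011010): 4 ones → 1
Block 4 (1110111): 6 ones → 1
Block 5 (0110110): 4 ones → 1
Block 6 (1110101): 5 ones → 1
Block 7 (1000001): 2 ones → 0
Block 8 (1100111): 5 ones → 1
Block 9 (1111100): 5 ones → 1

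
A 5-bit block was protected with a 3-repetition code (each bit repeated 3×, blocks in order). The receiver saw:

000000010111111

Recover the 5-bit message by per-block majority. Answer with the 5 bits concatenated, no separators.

Block 1 (000): 0 ones → 0
Block 2 (000): 0 ones → 0
Block 3 (010): 1 one → 0
Block 4 (111): 3 ones → 1
Block 5 (111): 3 ones → 1

00011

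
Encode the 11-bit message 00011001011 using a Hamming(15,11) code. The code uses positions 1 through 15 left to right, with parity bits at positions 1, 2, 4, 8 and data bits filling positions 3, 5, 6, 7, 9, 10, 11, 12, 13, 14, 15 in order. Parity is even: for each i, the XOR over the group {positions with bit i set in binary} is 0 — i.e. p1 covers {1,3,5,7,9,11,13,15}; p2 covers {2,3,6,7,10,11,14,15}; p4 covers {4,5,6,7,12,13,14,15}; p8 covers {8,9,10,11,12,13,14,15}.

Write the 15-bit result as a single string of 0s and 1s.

110000101001011

Place data at non-parity positions: p1 p2 0 p4 0 0 1 p8 1 0 0 1 0 1 1
p1 (pos 1,3,5,7,9,11,13,15): XOR of data positions = 0⊕0⊕1⊕1⊕0⊕0⊕1 = 1
p2 (pos 2,3,6,7,10,11,14,15): XOR of data positions = 0⊕0⊕1⊕0⊕0⊕1⊕1 = 1
p4 (pos 4,5,6,7,12,13,14,15): XOR of data positions = 0⊕0⊕1⊕1⊕0⊕1⊕1 = 0
p8 (pos 8,9,10,11,12,13,14,15): XOR of data positions = 1⊕0⊕0⊕1⊕0⊕1⊕1 = 0
Codeword: 110000101001011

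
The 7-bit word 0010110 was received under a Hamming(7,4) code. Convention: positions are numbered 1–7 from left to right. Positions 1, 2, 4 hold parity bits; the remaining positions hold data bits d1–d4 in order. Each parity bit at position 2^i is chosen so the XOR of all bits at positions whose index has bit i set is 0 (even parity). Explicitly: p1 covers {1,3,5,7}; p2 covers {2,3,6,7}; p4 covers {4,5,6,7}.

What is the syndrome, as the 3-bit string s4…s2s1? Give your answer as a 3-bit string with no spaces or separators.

000

s1 (pos 1,3,5,7): 0⊕1⊕1⊕0 = 0
s2 (pos 2,3,6,7): 0⊕1⊕1⊕0 = 0
s4 (pos 4,5,6,7): 0⊕1⊕1⊕0 = 0
Syndrome s4…s1 = 000 → no error.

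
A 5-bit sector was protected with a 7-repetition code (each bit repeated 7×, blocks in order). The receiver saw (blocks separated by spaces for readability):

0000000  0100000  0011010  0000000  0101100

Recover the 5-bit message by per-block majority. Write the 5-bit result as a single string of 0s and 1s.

Block 1 (0000000): 0 ones → 0
Block 2 (0100000): 1 one → 0
Block 3 (0011010): 3 ones → 0
Block 4 (0000000): 0 ones → 0
Block 5 (0101100): 3 ones → 0

00000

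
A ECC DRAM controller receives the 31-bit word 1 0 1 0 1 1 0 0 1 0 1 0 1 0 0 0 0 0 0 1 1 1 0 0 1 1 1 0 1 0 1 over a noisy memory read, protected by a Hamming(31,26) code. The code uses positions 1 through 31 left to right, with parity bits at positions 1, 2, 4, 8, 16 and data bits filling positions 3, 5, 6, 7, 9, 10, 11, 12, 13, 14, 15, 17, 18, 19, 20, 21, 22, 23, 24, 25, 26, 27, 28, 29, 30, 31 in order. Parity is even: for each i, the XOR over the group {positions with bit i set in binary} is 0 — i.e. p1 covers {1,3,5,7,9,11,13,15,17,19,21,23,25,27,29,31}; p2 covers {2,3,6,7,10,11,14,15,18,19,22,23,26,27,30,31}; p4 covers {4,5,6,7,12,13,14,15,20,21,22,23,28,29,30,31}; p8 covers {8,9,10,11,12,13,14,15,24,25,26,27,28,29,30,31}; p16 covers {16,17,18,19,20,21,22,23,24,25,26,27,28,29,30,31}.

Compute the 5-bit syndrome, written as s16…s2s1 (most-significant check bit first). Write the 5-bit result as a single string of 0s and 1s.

00011

s1 (pos 1,3,5,7,9,11,13,15,17,19,21,23,25,27,29,31): 1⊕1⊕1⊕0⊕1⊕1⊕1⊕0⊕0⊕0⊕1⊕0⊕1⊕1⊕1⊕1 = 1
s2 (pos 2,3,6,7,10,11,14,15,18,19,22,23,26,27,30,31): 0⊕1⊕1⊕0⊕0⊕1⊕0⊕0⊕0⊕0⊕1⊕0⊕1⊕1⊕0⊕1 = 1
s4 (pos 4,5,6,7,12,13,14,15,20,21,22,23,28,29,30,31): 0⊕1⊕1⊕0⊕0⊕1⊕0⊕0⊕1⊕1⊕1⊕0⊕0⊕1⊕0⊕1 = 0
s8 (pos 8,9,10,11,12,13,14,15,24,25,26,27,28,29,30,31): 0⊕1⊕0⊕1⊕0⊕1⊕0⊕0⊕0⊕1⊕1⊕1⊕0⊕1⊕0⊕1 = 0
s16 (pos 16,17,18,19,20,21,22,23,24,25,26,27,28,29,30,31): 0⊕0⊕0⊕0⊕1⊕1⊕1⊕0⊕0⊕1⊕1⊕1⊕0⊕1⊕0⊕1 = 0
Syndrome s16…s1 = 00011 → error at position 3.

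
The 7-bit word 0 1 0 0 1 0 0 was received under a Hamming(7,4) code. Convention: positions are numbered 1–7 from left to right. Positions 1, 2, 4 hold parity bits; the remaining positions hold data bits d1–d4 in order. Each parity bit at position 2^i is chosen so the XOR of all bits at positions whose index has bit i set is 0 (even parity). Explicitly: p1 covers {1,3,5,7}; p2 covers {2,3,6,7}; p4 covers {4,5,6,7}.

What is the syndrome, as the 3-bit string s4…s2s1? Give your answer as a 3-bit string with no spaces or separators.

s1 (pos 1,3,5,7): 0⊕0⊕1⊕0 = 1
s2 (pos 2,3,6,7): 1⊕0⊕0⊕0 = 1
s4 (pos 4,5,6,7): 0⊕1⊕0⊕0 = 1
Syndrome s4…s1 = 111 → error at position 7.

111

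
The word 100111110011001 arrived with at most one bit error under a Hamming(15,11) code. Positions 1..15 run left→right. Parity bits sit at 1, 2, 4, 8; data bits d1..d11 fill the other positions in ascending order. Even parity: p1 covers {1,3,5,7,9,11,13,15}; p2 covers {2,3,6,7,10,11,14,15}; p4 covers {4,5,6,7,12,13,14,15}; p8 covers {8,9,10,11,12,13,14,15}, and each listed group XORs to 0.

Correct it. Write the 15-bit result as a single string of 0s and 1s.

000111110011001

s1 (pos 1,3,5,7,9,11,13,15): 1⊕0⊕1⊕1⊕0⊕1⊕0⊕1 = 1
s2 (pos 2,3,6,7,10,11,14,15): 0⊕0⊕1⊕1⊕0⊕1⊕0⊕1 = 0
s4 (pos 4,5,6,7,12,13,14,15): 1⊕1⊕1⊕1⊕1⊕0⊕0⊕1 = 0
s8 (pos 8,9,10,11,12,13,14,15): 1⊕0⊕0⊕1⊕1⊕0⊕0⊕1 = 0
Syndrome s8…s1 = 0001 → error at position 1.
Flip position 1: 100111110011001 → 000111110011001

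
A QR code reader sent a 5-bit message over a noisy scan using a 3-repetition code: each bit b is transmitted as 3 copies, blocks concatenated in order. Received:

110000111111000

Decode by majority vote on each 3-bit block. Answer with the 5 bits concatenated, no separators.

10110

Block 1 (110): 2 ones → 1
Block 2 (000): 0 ones → 0
Block 3 (111): 3 ones → 1
Block 4 (111): 3 ones → 1
Block 5 (000): 0 ones → 0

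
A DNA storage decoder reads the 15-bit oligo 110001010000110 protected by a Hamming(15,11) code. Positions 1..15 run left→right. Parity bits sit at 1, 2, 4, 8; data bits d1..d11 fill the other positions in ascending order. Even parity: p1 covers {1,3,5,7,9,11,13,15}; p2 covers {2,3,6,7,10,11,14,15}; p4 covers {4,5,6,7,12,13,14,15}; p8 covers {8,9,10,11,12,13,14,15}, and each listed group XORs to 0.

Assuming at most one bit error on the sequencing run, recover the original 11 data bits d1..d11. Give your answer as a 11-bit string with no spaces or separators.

00100000100

s1 (pos 1,3,5,7,9,11,13,15): 1⊕0⊕0⊕0⊕0⊕0⊕1⊕0 = 0
s2 (pos 2,3,6,7,10,11,14,15): 1⊕0⊕1⊕0⊕0⊕0⊕1⊕0 = 1
s4 (pos 4,5,6,7,12,13,14,15): 0⊕0⊕1⊕0⊕0⊕1⊕1⊕0 = 1
s8 (pos 8,9,10,11,12,13,14,15): 1⊕0⊕0⊕0⊕0⊕1⊕1⊕0 = 1
Syndrome s8…s1 = 1110 → error at position 14.
Flip position 14: 110001010000110 → 110001010000100
Read data bits from positions 3,5,6,7,9,10,11,12,13,14,15: 00100000100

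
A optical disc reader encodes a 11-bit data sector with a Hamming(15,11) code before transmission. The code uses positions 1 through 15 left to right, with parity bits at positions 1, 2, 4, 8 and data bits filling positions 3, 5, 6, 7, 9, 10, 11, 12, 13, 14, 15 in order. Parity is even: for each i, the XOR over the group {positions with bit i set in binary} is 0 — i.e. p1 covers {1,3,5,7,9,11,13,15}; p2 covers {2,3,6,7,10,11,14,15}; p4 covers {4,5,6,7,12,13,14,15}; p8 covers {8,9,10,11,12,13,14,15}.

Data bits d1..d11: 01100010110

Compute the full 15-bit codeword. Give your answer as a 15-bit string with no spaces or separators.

110011010010110

Place data at non-parity positions: p1 p2 0 p4 1 1 0 p8 0 0 1 0 1 1 0
p1 (pos 1,3,5,7,9,11,13,15): XOR of data positions = 0⊕1⊕0⊕0⊕1⊕1⊕0 = 1
p2 (pos 2,3,6,7,10,11,14,15): XOR of data positions = 0⊕1⊕0⊕0⊕1⊕1⊕0 = 1
p4 (pos 4,5,6,7,12,13,14,15): XOR of data positions = 1⊕1⊕0⊕0⊕1⊕1⊕0 = 0
p8 (pos 8,9,10,11,12,13,14,15): XOR of data positions = 0⊕0⊕1⊕0⊕1⊕1⊕0 = 1
Codeword: 110011010010110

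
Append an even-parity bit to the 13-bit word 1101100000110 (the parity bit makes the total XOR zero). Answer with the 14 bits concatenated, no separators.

XOR of the 13 data bits: 1⊕1⊕0⊕1⊕1⊕0⊕0⊕0⊕0⊕0⊕1⊕1⊕0 = 0
Parity bit = 0 (so all 14 bits XOR to 0).

11011000001100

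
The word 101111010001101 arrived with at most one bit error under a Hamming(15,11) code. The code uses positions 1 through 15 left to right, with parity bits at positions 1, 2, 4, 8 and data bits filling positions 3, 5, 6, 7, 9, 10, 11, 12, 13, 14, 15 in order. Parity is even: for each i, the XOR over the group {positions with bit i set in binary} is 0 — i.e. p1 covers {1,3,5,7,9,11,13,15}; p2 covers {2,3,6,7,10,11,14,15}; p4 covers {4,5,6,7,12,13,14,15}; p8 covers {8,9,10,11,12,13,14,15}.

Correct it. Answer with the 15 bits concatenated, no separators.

s1 (pos 1,3,5,7,9,11,13,15): 1⊕1⊕1⊕0⊕0⊕0⊕1⊕1 = 1
s2 (pos 2,3,6,7,10,11,14,15): 0⊕1⊕1⊕0⊕0⊕0⊕0⊕1 = 1
s4 (pos 4,5,6,7,12,13,14,15): 1⊕1⊕1⊕0⊕1⊕1⊕0⊕1 = 0
s8 (pos 8,9,10,11,12,13,14,15): 1⊕0⊕0⊕0⊕1⊕1⊕0⊕1 = 0
Syndrome s8…s1 = 0011 → error at position 3.
Flip position 3: 101111010001101 → 100111010001101

100111010001101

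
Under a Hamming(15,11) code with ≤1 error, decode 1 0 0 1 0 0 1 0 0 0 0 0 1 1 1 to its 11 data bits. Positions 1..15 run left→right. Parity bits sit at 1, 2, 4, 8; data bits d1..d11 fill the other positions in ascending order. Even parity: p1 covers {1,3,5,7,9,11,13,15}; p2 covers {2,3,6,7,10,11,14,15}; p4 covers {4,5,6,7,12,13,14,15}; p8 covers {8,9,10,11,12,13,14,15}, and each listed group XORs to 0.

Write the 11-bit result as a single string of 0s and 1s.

s1 (pos 1,3,5,7,9,11,13,15): 1⊕0⊕0⊕1⊕0⊕0⊕1⊕1 = 0
s2 (pos 2,3,6,7,10,11,14,15): 0⊕0⊕0⊕1⊕0⊕0⊕1⊕1 = 1
s4 (pos 4,5,6,7,12,13,14,15): 1⊕0⊕0⊕1⊕0⊕1⊕1⊕1 = 1
s8 (pos 8,9,10,11,12,13,14,15): 0⊕0⊕0⊕0⊕0⊕1⊕1⊕1 = 1
Syndrome s8…s1 = 1110 → error at position 14.
Flip position 14: 100100100000111 → 100100100000101
Read data bits from positions 3,5,6,7,9,10,11,12,13,14,15: 00010000101

00010000101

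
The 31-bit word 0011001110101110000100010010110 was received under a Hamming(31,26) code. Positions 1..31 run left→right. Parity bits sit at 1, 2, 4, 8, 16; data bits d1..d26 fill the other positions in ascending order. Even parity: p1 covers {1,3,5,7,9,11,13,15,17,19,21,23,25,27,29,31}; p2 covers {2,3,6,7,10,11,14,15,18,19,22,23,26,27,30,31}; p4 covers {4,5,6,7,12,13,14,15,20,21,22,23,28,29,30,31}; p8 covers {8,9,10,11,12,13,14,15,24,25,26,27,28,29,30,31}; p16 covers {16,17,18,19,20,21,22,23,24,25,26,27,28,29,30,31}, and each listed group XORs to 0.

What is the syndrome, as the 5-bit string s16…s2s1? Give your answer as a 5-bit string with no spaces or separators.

10010

s1 (pos 1,3,5,7,9,11,13,15,17,19,21,23,25,27,29,31): 0⊕1⊕0⊕1⊕1⊕1⊕1⊕1⊕0⊕0⊕0⊕0⊕0⊕1⊕1⊕0 = 0
s2 (pos 2,3,6,7,10,11,14,15,18,19,22,23,26,27,30,31): 0⊕1⊕0⊕1⊕0⊕1⊕1⊕1⊕0⊕0⊕0⊕0⊕0⊕1⊕1⊕0 = 1
s4 (pos 4,5,6,7,12,13,14,15,20,21,22,23,28,29,30,31): 1⊕0⊕0⊕1⊕0⊕1⊕1⊕1⊕1⊕0⊕0⊕0⊕0⊕1⊕1⊕0 = 0
s8 (pos 8,9,10,11,12,13,14,15,24,25,26,27,28,29,30,31): 1⊕1⊕0⊕1⊕0⊕1⊕1⊕1⊕1⊕0⊕0⊕1⊕0⊕1⊕1⊕0 = 0
s16 (pos 16,17,18,19,20,21,22,23,24,25,26,27,28,29,30,31): 0⊕0⊕0⊕0⊕1⊕0⊕0⊕0⊕1⊕0⊕0⊕1⊕0⊕1⊕1⊕0 = 1
Syndrome s16…s1 = 10010 → error at position 18.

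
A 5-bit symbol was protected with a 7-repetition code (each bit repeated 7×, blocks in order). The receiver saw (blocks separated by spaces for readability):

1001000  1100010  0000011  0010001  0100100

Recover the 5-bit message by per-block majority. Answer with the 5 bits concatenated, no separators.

Block 1 (1001000): 2 ones → 0
Block 2 (1100010): 3 ones → 0
Block 3 (0000011): 2 ones → 0
Block 4 (0010001): 2 ones → 0
Block 5 (0100100): 2 ones → 0

00000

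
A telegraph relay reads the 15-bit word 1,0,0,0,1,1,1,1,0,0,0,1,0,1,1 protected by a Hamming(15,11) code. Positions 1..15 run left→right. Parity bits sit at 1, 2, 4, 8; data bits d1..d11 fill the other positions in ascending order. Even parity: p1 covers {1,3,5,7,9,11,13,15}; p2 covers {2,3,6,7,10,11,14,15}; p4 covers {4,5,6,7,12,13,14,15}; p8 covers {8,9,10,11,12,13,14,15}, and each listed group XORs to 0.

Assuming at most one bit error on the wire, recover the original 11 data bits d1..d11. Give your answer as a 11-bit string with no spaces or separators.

s1 (pos 1,3,5,7,9,11,13,15): 1⊕0⊕1⊕1⊕0⊕0⊕0⊕1 = 0
s2 (pos 2,3,6,7,10,11,14,15): 0⊕0⊕1⊕1⊕0⊕0⊕1⊕1 = 0
s4 (pos 4,5,6,7,12,13,14,15): 0⊕1⊕1⊕1⊕1⊕0⊕1⊕1 = 0
s8 (pos 8,9,10,11,12,13,14,15): 1⊕0⊕0⊕0⊕1⊕0⊕1⊕1 = 0
Syndrome s8…s1 = 0000 → no error.
Read data bits from positions 3,5,6,7,9,10,11,12,13,14,15: 01110001011

01110001011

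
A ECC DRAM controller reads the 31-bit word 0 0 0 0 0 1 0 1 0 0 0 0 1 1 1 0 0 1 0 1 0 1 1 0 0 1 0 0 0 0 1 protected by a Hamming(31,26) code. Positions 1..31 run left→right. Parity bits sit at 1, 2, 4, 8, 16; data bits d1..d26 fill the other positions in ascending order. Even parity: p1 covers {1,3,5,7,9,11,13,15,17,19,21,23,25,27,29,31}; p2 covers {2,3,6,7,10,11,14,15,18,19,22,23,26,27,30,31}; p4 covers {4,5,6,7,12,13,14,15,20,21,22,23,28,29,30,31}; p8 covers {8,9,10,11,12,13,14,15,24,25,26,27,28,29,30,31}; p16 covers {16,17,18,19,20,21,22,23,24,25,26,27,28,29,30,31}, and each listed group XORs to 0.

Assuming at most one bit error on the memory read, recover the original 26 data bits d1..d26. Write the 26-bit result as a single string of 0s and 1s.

00100000111010101100100001

s1 (pos 1,3,5,7,9,11,13,15,17,19,21,23,25,27,29,31): 0⊕0⊕0⊕0⊕0⊕0⊕1⊕1⊕0⊕0⊕0⊕1⊕0⊕0⊕0⊕1 = 0
s2 (pos 2,3,6,7,10,11,14,15,18,19,22,23,26,27,30,31): 0⊕0⊕1⊕0⊕0⊕0⊕1⊕1⊕1⊕0⊕1⊕1⊕1⊕0⊕0⊕1 = 0
s4 (pos 4,5,6,7,12,13,14,15,20,21,22,23,28,29,30,31): 0⊕0⊕1⊕0⊕0⊕1⊕1⊕1⊕1⊕0⊕1⊕1⊕0⊕0⊕0⊕1 = 0
s8 (pos 8,9,10,11,12,13,14,15,24,25,26,27,28,29,30,31): 1⊕0⊕0⊕0⊕0⊕1⊕1⊕1⊕0⊕0⊕1⊕0⊕0⊕0⊕0⊕1 = 0
s16 (pos 16,17,18,19,20,21,22,23,24,25,26,27,28,29,30,31): 0⊕0⊕1⊕0⊕1⊕0⊕1⊕1⊕0⊕0⊕1⊕0⊕0⊕0⊕0⊕1 = 0
Syndrome s16…s1 = 00000 → no error.
Read data bits from positions 3,5,6,7,9,10,11,12,13,14,15,17,18,19,20,21,22,23,24,25,26,27,28,29,30,31: 00100000111010101100100001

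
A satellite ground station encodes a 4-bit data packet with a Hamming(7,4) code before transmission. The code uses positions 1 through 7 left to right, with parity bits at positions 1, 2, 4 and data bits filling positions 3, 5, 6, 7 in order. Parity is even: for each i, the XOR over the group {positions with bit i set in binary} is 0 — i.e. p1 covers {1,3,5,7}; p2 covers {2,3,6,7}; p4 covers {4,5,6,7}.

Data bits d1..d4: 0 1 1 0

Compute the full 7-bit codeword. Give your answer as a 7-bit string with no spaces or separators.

Place data at non-parity positions: p1 p2 0 p4 1 1 0
p1 (pos 1,3,5,7): XOR of data positions = 0⊕1⊕0 = 1
p2 (pos 2,3,6,7): XOR of data positions = 0⊕1⊕0 = 1
p4 (pos 4,5,6,7): XOR of data positions = 1⊕1⊕0 = 0
Codeword: 1100110

1100110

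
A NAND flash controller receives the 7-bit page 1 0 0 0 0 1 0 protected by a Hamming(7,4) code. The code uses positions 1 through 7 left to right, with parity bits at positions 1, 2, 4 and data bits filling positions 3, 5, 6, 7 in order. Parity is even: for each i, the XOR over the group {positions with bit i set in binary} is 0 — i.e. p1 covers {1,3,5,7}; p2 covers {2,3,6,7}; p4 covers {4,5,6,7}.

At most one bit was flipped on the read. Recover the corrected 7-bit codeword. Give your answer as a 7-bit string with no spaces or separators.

1000011

s1 (pos 1,3,5,7): 1⊕0⊕0⊕0 = 1
s2 (pos 2,3,6,7): 0⊕0⊕1⊕0 = 1
s4 (pos 4,5,6,7): 0⊕0⊕1⊕0 = 1
Syndrome s4…s1 = 111 → error at position 7.
Flip position 7: 1000010 → 1000011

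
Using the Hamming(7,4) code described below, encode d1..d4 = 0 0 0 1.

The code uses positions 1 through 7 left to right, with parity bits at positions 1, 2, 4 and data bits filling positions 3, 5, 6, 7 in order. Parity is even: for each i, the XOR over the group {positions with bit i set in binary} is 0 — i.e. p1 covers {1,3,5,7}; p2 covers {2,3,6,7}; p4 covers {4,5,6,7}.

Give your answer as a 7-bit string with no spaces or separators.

1101001

Place data at non-parity positions: p1 p2 0 p4 0 0 1
p1 (pos 1,3,5,7): XOR of data positions = 0⊕0⊕1 = 1
p2 (pos 2,3,6,7): XOR of data positions = 0⊕0⊕1 = 1
p4 (pos 4,5,6,7): XOR of data positions = 0⊕0⊕1 = 1
Codeword: 1101001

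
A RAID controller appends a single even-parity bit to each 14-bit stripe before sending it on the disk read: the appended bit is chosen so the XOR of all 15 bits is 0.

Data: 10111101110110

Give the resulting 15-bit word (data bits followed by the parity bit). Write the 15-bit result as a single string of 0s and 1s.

XOR of the 14 data bits: 1⊕0⊕1⊕1⊕1⊕1⊕0⊕1⊕1⊕1⊕0⊕1⊕1⊕0 = 0
Parity bit = 0 (so all 15 bits XOR to 0).

101111011101100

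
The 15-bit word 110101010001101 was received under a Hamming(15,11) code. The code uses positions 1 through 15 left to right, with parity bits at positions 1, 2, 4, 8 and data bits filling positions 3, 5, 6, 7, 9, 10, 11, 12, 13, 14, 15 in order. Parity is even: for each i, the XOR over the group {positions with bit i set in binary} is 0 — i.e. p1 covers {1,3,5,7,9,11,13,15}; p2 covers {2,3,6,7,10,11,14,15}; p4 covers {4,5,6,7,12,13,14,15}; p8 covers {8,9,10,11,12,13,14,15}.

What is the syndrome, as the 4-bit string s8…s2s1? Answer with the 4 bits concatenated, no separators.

s1 (pos 1,3,5,7,9,11,13,15): 1⊕0⊕0⊕0⊕0⊕0⊕1⊕1 = 1
s2 (pos 2,3,6,7,10,11,14,15): 1⊕0⊕1⊕0⊕0⊕0⊕0⊕1 = 1
s4 (pos 4,5,6,7,12,13,14,15): 1⊕0⊕1⊕0⊕1⊕1⊕0⊕1 = 1
s8 (pos 8,9,10,11,12,13,14,15): 1⊕0⊕0⊕0⊕1⊕1⊕0⊕1 = 0
Syndrome s8…s1 = 0111 → error at position 7.

0111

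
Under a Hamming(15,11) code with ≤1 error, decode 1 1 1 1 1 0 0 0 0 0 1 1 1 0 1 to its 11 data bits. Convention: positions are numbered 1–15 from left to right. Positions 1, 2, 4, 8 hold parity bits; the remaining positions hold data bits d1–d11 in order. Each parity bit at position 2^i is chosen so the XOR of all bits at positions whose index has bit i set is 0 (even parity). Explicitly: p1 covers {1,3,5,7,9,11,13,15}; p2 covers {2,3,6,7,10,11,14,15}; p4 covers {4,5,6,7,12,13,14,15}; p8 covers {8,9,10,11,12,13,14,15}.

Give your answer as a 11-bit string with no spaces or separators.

11000011101

s1 (pos 1,3,5,7,9,11,13,15): 1⊕1⊕1⊕0⊕0⊕1⊕1⊕1 = 0
s2 (pos 2,3,6,7,10,11,14,15): 1⊕1⊕0⊕0⊕0⊕1⊕0⊕1 = 0
s4 (pos 4,5,6,7,12,13,14,15): 1⊕1⊕0⊕0⊕1⊕1⊕0⊕1 = 1
s8 (pos 8,9,10,11,12,13,14,15): 0⊕0⊕0⊕1⊕1⊕1⊕0⊕1 = 0
Syndrome s8…s1 = 0100 → error at position 4.
Flip position 4: 111110000011101 → 111010000011101
Read data bits from positions 3,5,6,7,9,10,11,12,13,14,15: 11000011101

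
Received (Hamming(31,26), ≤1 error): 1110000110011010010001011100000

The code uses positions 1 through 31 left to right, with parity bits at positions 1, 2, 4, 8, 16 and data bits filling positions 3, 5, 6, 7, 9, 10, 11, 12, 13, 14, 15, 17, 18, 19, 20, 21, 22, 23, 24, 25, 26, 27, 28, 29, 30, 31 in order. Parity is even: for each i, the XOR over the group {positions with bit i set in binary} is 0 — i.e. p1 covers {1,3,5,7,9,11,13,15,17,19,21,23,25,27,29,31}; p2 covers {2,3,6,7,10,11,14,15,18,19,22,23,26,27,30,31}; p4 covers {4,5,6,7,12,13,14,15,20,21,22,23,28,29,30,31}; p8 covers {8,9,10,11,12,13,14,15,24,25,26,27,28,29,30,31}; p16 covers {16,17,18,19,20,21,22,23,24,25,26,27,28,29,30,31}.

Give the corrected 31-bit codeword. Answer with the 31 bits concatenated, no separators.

s1 (pos 1,3,5,7,9,11,13,15,17,19,21,23,25,27,29,31): 1⊕1⊕0⊕0⊕1⊕0⊕1⊕1⊕0⊕0⊕0⊕0⊕1⊕0⊕0⊕0 = 0
s2 (pos 2,3,6,7,10,11,14,15,18,19,22,23,26,27,30,31): 1⊕1⊕0⊕0⊕0⊕0⊕0⊕1⊕1⊕0⊕1⊕0⊕1⊕0⊕0⊕0 = 0
s4 (pos 4,5,6,7,12,13,14,15,20,21,22,23,28,29,30,31): 0⊕0⊕0⊕0⊕1⊕1⊕0⊕1⊕0⊕0⊕1⊕0⊕0⊕0⊕0⊕0 = 0
s8 (pos 8,9,10,11,12,13,14,15,24,25,26,27,28,29,30,31): 1⊕1⊕0⊕0⊕1⊕1⊕0⊕1⊕1⊕1⊕1⊕0⊕0⊕0⊕0⊕0 = 0
s16 (pos 16,17,18,19,20,21,22,23,24,25,26,27,28,29,30,31): 0⊕0⊕1⊕0⊕0⊕0⊕1⊕0⊕1⊕1⊕1⊕0⊕0⊕0⊕0⊕0 = 1
Syndrome s16…s1 = 10000 → error at position 16.
Flip position 16: 1110000110011010010001011100000 → 1110000110011011010001011100000

1110000110011011010001011100000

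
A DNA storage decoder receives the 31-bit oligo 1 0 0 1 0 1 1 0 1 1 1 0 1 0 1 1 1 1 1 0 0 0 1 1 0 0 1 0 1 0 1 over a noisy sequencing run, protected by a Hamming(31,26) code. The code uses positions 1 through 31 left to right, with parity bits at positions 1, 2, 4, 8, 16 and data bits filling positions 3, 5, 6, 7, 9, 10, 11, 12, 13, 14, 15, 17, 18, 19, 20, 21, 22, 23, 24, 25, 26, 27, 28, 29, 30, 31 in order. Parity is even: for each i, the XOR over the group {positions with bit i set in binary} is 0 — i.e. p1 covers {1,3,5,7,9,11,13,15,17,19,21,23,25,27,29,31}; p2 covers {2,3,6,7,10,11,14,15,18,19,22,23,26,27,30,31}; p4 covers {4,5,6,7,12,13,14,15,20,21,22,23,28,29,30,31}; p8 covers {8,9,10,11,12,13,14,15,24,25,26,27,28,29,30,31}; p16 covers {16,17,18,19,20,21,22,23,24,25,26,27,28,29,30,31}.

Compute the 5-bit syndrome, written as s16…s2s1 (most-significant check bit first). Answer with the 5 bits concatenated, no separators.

s1 (pos 1,3,5,7,9,11,13,15,17,19,21,23,25,27,29,31): 1⊕0⊕0⊕1⊕1⊕1⊕1⊕1⊕1⊕1⊕0⊕1⊕0⊕1⊕1⊕1 = 0
s2 (pos 2,3,6,7,10,11,14,15,18,19,22,23,26,27,30,31): 0⊕0⊕1⊕1⊕1⊕1⊕0⊕1⊕1⊕1⊕0⊕1⊕0⊕1⊕0⊕1 = 0
s4 (pos 4,5,6,7,12,13,14,15,20,21,22,23,28,29,30,31): 1⊕0⊕1⊕1⊕0⊕1⊕0⊕1⊕0⊕0⊕0⊕1⊕0⊕1⊕0⊕1 = 0
s8 (pos 8,9,10,11,12,13,14,15,24,25,26,27,28,29,30,31): 0⊕1⊕1⊕1⊕0⊕1⊕0⊕1⊕1⊕0⊕0⊕1⊕0⊕1⊕0⊕1 = 1
s16 (pos 16,17,18,19,20,21,22,23,24,25,26,27,28,29,30,31): 1⊕1⊕1⊕1⊕0⊕0⊕0⊕1⊕1⊕0⊕0⊕1⊕0⊕1⊕0⊕1 = 1
Syndrome s16…s1 = 11000 → error at position 24.

11000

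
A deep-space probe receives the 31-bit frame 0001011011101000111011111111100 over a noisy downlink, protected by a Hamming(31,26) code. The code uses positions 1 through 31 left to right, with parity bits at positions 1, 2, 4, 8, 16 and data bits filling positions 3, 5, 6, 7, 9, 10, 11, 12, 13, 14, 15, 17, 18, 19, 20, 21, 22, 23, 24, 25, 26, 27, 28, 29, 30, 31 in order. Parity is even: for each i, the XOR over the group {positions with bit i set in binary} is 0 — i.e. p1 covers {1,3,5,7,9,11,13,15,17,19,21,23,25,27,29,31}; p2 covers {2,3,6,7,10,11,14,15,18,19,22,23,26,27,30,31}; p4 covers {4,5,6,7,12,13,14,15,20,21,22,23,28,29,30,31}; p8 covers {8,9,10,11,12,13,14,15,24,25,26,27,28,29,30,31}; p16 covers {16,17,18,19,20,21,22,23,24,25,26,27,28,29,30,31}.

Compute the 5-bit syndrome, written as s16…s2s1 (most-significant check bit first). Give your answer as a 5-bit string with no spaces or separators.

s1 (pos 1,3,5,7,9,11,13,15,17,19,21,23,25,27,29,31): 0⊕0⊕0⊕1⊕1⊕1⊕1⊕0⊕1⊕1⊕1⊕1⊕1⊕1⊕1⊕0 = 1
s2 (pos 2,3,6,7,10,11,14,15,18,19,22,23,26,27,30,31): 0⊕0⊕1⊕1⊕1⊕1⊕0⊕0⊕1⊕1⊕1⊕1⊕1⊕1⊕0⊕0 = 0
s4 (pos 4,5,6,7,12,13,14,15,20,21,22,23,28,29,30,31): 1⊕0⊕1⊕1⊕0⊕1⊕0⊕0⊕0⊕1⊕1⊕1⊕1⊕1⊕0⊕0 = 1
s8 (pos 8,9,10,11,12,13,14,15,24,25,26,27,28,29,30,31): 0⊕1⊕1⊕1⊕0⊕1⊕0⊕0⊕1⊕1⊕1⊕1⊕1⊕1⊕0⊕0 = 0
s16 (pos 16,17,18,19,20,21,22,23,24,25,26,27,28,29,30,31): 0⊕1⊕1⊕1⊕0⊕1⊕1⊕1⊕1⊕1⊕1⊕1⊕1⊕1⊕0⊕0 = 0
Syndrome s16…s1 = 00101 → error at position 5.

00101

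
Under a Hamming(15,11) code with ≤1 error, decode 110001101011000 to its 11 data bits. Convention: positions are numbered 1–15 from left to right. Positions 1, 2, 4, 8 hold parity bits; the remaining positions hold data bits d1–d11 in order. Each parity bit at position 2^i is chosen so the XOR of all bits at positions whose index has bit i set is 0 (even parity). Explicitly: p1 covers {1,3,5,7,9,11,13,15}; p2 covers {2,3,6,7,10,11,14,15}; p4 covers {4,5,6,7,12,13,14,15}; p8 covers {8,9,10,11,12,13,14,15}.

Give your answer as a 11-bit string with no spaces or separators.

00111010000

s1 (pos 1,3,5,7,9,11,13,15): 1⊕0⊕0⊕1⊕1⊕1⊕0⊕0 = 0
s2 (pos 2,3,6,7,10,11,14,15): 1⊕0⊕1⊕1⊕0⊕1⊕0⊕0 = 0
s4 (pos 4,5,6,7,12,13,14,15): 0⊕0⊕1⊕1⊕1⊕0⊕0⊕0 = 1
s8 (pos 8,9,10,11,12,13,14,15): 0⊕1⊕0⊕1⊕1⊕0⊕0⊕0 = 1
Syndrome s8…s1 = 1100 → error at position 12.
Flip position 12: 110001101011000 → 110001101010000
Read data bits from positions 3,5,6,7,9,10,11,12,13,14,15: 00111010000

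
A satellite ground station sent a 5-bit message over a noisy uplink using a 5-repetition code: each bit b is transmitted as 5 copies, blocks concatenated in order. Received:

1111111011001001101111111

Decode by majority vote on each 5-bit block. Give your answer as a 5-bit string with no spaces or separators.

Block 1 (11111): 5 ones → 1
Block 2 (11011): 4 ones → 1
Block 3 (00100): 1 one → 0
Block 4 (11011): 4 ones → 1
Block 5 (11111): 5 ones → 1

11011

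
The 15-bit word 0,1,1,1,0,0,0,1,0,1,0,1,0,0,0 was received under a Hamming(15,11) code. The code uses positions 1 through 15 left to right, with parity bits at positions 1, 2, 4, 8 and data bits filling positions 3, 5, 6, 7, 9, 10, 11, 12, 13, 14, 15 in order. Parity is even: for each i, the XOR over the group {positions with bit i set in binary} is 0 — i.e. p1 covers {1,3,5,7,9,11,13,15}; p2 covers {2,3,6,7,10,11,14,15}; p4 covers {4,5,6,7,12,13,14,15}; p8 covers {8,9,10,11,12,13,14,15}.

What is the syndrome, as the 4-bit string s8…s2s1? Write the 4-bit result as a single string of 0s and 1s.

1011

s1 (pos 1,3,5,7,9,11,13,15): 0⊕1⊕0⊕0⊕0⊕0⊕0⊕0 = 1
s2 (pos 2,3,6,7,10,11,14,15): 1⊕1⊕0⊕0⊕1⊕0⊕0⊕0 = 1
s4 (pos 4,5,6,7,12,13,14,15): 1⊕0⊕0⊕0⊕1⊕0⊕0⊕0 = 0
s8 (pos 8,9,10,11,12,13,14,15): 1⊕0⊕1⊕0⊕1⊕0⊕0⊕0 = 1
Syndrome s8…s1 = 1011 → error at position 11.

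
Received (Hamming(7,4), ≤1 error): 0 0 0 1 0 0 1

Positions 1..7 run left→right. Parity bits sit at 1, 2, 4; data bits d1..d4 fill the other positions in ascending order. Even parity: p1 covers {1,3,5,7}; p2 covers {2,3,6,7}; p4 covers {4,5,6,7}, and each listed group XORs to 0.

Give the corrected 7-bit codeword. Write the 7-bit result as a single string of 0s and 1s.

s1 (pos 1,3,5,7): 0⊕0⊕0⊕1 = 1
s2 (pos 2,3,6,7): 0⊕0⊕0⊕1 = 1
s4 (pos 4,5,6,7): 1⊕0⊕0⊕1 = 0
Syndrome s4…s1 = 011 → error at position 3.
Flip position 3: 0001001 → 0011001

0011001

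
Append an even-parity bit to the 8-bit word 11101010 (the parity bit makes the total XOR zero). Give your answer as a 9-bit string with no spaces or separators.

111010101

XOR of the 8 data bits: 1⊕1⊕1⊕0⊕1⊕0⊕1⊕0 = 1
Parity bit = 1 (so all 9 bits XOR to 0).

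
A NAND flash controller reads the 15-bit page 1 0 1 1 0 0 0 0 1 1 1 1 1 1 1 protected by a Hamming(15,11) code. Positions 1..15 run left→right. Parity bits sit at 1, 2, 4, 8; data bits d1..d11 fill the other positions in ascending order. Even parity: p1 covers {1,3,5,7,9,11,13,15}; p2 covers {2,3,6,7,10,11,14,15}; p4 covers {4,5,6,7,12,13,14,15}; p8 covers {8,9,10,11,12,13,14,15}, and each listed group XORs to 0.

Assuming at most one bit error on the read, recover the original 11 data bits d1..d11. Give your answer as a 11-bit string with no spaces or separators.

10001111101

s1 (pos 1,3,5,7,9,11,13,15): 1⊕1⊕0⊕0⊕1⊕1⊕1⊕1 = 0
s2 (pos 2,3,6,7,10,11,14,15): 0⊕1⊕0⊕0⊕1⊕1⊕1⊕1 = 1
s4 (pos 4,5,6,7,12,13,14,15): 1⊕0⊕0⊕0⊕1⊕1⊕1⊕1 = 1
s8 (pos 8,9,10,11,12,13,14,15): 0⊕1⊕1⊕1⊕1⊕1⊕1⊕1 = 1
Syndrome s8…s1 = 1110 → error at position 14.
Flip position 14: 101100001111111 → 101100001111101
Read data bits from positions 3,5,6,7,9,10,11,12,13,14,15: 10001111101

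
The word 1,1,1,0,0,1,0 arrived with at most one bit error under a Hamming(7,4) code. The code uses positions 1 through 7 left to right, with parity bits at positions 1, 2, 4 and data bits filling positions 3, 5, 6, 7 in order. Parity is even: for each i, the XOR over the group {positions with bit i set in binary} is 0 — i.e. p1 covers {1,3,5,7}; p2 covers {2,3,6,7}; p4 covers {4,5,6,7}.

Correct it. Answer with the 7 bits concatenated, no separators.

1110000

s1 (pos 1,3,5,7): 1⊕1⊕0⊕0 = 0
s2 (pos 2,3,6,7): 1⊕1⊕1⊕0 = 1
s4 (pos 4,5,6,7): 0⊕0⊕1⊕0 = 1
Syndrome s4…s1 = 110 → error at position 6.
Flip position 6: 1110010 → 1110000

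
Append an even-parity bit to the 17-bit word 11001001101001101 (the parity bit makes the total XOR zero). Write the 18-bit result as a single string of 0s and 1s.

XOR of the 17 data bits: 1⊕1⊕0⊕0⊕1⊕0⊕0⊕1⊕1⊕0⊕1⊕0⊕0⊕1⊕1⊕0⊕1 = 1
Parity bit = 1 (so all 18 bits XOR to 0).

110010011010011011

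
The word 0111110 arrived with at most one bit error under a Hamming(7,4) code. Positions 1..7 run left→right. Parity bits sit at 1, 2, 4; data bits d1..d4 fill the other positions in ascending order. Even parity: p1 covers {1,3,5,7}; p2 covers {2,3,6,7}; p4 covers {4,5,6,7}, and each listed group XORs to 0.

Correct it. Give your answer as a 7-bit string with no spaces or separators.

s1 (pos 1,3,5,7): 0⊕1⊕1⊕0 = 0
s2 (pos 2,3,6,7): 1⊕1⊕1⊕0 = 1
s4 (pos 4,5,6,7): 1⊕1⊕1⊕0 = 1
Syndrome s4…s1 = 110 → error at position 6.
Flip position 6: 0111110 → 0111100

0111100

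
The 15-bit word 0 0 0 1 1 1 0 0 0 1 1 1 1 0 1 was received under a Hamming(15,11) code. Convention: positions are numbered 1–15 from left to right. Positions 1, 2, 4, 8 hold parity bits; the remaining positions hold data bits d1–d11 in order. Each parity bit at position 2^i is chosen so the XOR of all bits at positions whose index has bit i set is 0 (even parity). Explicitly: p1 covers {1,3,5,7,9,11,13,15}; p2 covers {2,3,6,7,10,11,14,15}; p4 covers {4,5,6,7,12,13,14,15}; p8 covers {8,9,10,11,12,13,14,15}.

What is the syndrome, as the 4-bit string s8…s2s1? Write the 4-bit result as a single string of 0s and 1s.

1000

s1 (pos 1,3,5,7,9,11,13,15): 0⊕0⊕1⊕0⊕0⊕1⊕1⊕1 = 0
s2 (pos 2,3,6,7,10,11,14,15): 0⊕0⊕1⊕0⊕1⊕1⊕0⊕1 = 0
s4 (pos 4,5,6,7,12,13,14,15): 1⊕1⊕1⊕0⊕1⊕1⊕0⊕1 = 0
s8 (pos 8,9,10,11,12,13,14,15): 0⊕0⊕1⊕1⊕1⊕1⊕0⊕1 = 1
Syndrome s8…s1 = 1000 → error at position 8.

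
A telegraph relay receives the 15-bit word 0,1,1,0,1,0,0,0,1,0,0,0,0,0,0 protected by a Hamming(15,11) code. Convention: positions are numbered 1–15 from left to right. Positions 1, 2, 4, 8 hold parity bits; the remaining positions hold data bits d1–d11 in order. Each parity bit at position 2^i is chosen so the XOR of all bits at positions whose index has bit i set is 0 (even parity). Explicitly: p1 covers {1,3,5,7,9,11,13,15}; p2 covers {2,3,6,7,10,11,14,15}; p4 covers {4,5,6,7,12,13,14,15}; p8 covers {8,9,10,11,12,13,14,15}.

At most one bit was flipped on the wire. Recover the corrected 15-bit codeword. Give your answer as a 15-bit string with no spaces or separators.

011010001000100

s1 (pos 1,3,5,7,9,11,13,15): 0⊕1⊕1⊕0⊕1⊕0⊕0⊕0 = 1
s2 (pos 2,3,6,7,10,11,14,15): 1⊕1⊕0⊕0⊕0⊕0⊕0⊕0 = 0
s4 (pos 4,5,6,7,12,13,14,15): 0⊕1⊕0⊕0⊕0⊕0⊕0⊕0 = 1
s8 (pos 8,9,10,11,12,13,14,15): 0⊕1⊕0⊕0⊕0⊕0⊕0⊕0 = 1
Syndrome s8…s1 = 1101 → error at position 13.
Flip position 13: 011010001000000 → 011010001000100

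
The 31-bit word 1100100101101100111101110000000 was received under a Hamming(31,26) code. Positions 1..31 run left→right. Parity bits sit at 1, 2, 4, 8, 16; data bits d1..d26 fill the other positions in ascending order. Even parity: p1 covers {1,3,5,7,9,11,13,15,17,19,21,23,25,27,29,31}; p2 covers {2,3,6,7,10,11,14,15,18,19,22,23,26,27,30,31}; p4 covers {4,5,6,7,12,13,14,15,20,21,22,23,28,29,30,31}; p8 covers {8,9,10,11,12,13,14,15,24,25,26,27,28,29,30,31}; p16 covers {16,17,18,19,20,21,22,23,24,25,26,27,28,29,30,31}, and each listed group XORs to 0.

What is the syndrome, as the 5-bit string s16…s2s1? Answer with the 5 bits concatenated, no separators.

s1 (pos 1,3,5,7,9,11,13,15,17,19,21,23,25,27,29,31): 1⊕0⊕1⊕0⊕0⊕1⊕1⊕0⊕1⊕1⊕0⊕1⊕0⊕0⊕0⊕0 = 1
s2 (pos 2,3,6,7,10,11,14,15,18,19,22,23,26,27,30,31): 1⊕0⊕0⊕0⊕1⊕1⊕1⊕0⊕1⊕1⊕1⊕1⊕0⊕0⊕0⊕0 = 0
s4 (pos 4,5,6,7,12,13,14,15,20,21,22,23,28,29,30,31): 0⊕1⊕0⊕0⊕0⊕1⊕1⊕0⊕1⊕0⊕1⊕1⊕0⊕0⊕0⊕0 = 0
s8 (pos 8,9,10,11,12,13,14,15,24,25,26,27,28,29,30,31): 1⊕0⊕1⊕1⊕0⊕1⊕1⊕0⊕1⊕0⊕0⊕0⊕0⊕0⊕0⊕0 = 0
s16 (pos 16,17,18,19,20,21,22,23,24,25,26,27,28,29,30,31): 0⊕1⊕1⊕1⊕1⊕0⊕1⊕1⊕1⊕0⊕0⊕0⊕0⊕0⊕0⊕0 = 1
Syndrome s16…s1 = 10001 → error at position 17.

10001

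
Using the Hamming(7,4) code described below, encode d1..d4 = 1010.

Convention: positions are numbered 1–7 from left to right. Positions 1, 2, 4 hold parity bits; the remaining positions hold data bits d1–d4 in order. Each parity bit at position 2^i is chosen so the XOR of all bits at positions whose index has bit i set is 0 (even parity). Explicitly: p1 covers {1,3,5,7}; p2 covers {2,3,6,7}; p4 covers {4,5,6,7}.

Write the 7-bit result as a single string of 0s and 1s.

1011010

Place data at non-parity positions: p1 p2 1 p4 0 1 0
p1 (pos 1,3,5,7): XOR of data positions = 1⊕0⊕0 = 1
p2 (pos 2,3,6,7): XOR of data positions = 1⊕1⊕0 = 0
p4 (pos 4,5,6,7): XOR of data positions = 0⊕1⊕0 = 1
Codeword: 1011010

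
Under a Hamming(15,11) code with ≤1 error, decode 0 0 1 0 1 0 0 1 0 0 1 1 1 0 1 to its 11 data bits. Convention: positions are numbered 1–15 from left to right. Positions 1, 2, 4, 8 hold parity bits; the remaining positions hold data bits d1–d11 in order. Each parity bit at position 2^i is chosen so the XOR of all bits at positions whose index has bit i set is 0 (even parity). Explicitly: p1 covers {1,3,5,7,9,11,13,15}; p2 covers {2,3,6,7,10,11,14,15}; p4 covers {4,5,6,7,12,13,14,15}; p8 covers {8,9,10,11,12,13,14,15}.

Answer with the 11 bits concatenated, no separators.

s1 (pos 1,3,5,7,9,11,13,15): 0⊕1⊕1⊕0⊕0⊕1⊕1⊕1 = 1
s2 (pos 2,3,6,7,10,11,14,15): 0⊕1⊕0⊕0⊕0⊕1⊕0⊕1 = 1
s4 (pos 4,5,6,7,12,13,14,15): 0⊕1⊕0⊕0⊕1⊕1⊕0⊕1 = 0
s8 (pos 8,9,10,11,12,13,14,15): 1⊕0⊕0⊕1⊕1⊕1⊕0⊕1 = 1
Syndrome s8…s1 = 1011 → error at position 11.
Flip position 11: 001010010011101 → 001010010001101
Read data bits from positions 3,5,6,7,9,10,11,12,13,14,15: 11000001101

11000001101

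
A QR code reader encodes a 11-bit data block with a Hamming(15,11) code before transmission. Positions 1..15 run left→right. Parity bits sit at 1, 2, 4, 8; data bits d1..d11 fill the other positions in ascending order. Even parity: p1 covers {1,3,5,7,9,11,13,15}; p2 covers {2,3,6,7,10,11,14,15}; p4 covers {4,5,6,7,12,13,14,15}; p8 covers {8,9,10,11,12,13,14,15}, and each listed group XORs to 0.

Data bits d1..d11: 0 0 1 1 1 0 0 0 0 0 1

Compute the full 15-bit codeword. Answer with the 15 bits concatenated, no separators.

Place data at non-parity positions: p1 p2 0 p4 0 1 1 p8 1 0 0 0 0 0 1
p1 (pos 1,3,5,7,9,11,13,15): XOR of data positions = 0⊕0⊕1⊕1⊕0⊕0⊕1 = 1
p2 (pos 2,3,6,7,10,11,14,15): XOR of data positions = 0⊕1⊕1⊕0⊕0⊕0⊕1 = 1
p4 (pos 4,5,6,7,12,13,14,15): XOR of data positions = 0⊕1⊕1⊕0⊕0⊕0⊕1 = 1
p8 (pos 8,9,10,11,12,13,14,15): XOR of data positions = 1⊕0⊕0⊕0⊕0⊕0⊕1 = 0
Codeword: 110101101000001

110101101000001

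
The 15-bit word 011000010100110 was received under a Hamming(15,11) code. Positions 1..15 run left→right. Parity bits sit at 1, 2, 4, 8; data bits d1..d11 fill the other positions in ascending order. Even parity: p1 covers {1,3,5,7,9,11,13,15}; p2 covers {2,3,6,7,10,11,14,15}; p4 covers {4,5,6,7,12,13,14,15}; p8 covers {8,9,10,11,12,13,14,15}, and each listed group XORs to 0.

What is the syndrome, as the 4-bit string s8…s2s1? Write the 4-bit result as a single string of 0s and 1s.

s1 (pos 1,3,5,7,9,11,13,15): 0⊕1⊕0⊕0⊕0⊕0⊕1⊕0 = 0
s2 (pos 2,3,6,7,10,11,14,15): 1⊕1⊕0⊕0⊕1⊕0⊕1⊕0 = 0
s4 (pos 4,5,6,7,12,13,14,15): 0⊕0⊕0⊕0⊕0⊕1⊕1⊕0 = 0
s8 (pos 8,9,10,11,12,13,14,15): 1⊕0⊕1⊕0⊕0⊕1⊕1⊕0 = 0
Syndrome s8…s1 = 0000 → no error.

0000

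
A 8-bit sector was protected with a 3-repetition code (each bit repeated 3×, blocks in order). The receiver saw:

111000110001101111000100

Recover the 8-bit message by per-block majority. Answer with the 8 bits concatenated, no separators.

Block 1 (111): 3 ones → 1
Block 2 (000): 0 ones → 0
Block 3 (110): 2 ones → 1
Block 4 (001): 1 one → 0
Block 5 (101): 2 ones → 1
Block 6 (111): 3 ones → 1
Block 7 (000): 0 ones → 0
Block 8 (100): 1 one → 0

10101100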